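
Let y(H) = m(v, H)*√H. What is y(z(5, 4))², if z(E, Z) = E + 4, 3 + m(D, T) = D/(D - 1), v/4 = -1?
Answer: 1089/25 ≈ 43.560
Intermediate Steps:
v = -4 (v = 4*(-1) = -4)
m(D, T) = -3 + D/(-1 + D) (m(D, T) = -3 + D/(D - 1) = -3 + D/(-1 + D))
z(E, Z) = 4 + E
y(H) = -11*√H/5 (y(H) = ((3 - 2*(-4))/(-1 - 4))*√H = ((3 + 8)/(-5))*√H = (-⅕*11)*√H = -11*√H/5)
y(z(5, 4))² = (-11*√(4 + 5)/5)² = (-11*√9/5)² = (-11/5*3)² = (-33/5)² = 1089/25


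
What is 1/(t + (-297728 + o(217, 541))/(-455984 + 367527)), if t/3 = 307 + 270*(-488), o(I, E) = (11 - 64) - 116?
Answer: -88457/34883516166 ≈ -2.5358e-6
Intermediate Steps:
o(I, E) = -169 (o(I, E) = -53 - 116 = -169)
t = -394359 (t = 3*(307 + 270*(-488)) = 3*(307 - 131760) = 3*(-131453) = -394359)
1/(t + (-297728 + o(217, 541))/(-455984 + 367527)) = 1/(-394359 + (-297728 - 169)/(-455984 + 367527)) = 1/(-394359 - 297897/(-88457)) = 1/(-394359 - 297897*(-1/88457)) = 1/(-394359 + 297897/88457) = 1/(-34883516166/88457) = -88457/34883516166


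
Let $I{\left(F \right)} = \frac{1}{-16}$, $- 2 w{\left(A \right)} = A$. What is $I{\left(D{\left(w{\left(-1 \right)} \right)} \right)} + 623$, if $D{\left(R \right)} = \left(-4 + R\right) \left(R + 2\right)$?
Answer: $\frac{9967}{16} \approx 622.94$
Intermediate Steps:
$w{\left(A \right)} = - \frac{A}{2}$
$D{\left(R \right)} = \left(-4 + R\right) \left(2 + R\right)$
$I{\left(F \right)} = - \frac{1}{16}$
$I{\left(D{\left(w{\left(-1 \right)} \right)} \right)} + 623 = - \frac{1}{16} + 623 = \frac{9967}{16}$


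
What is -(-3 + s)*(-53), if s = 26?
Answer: 1219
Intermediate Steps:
-(-3 + s)*(-53) = -(-3 + 26)*(-53) = -23*(-53) = -1*(-1219) = 1219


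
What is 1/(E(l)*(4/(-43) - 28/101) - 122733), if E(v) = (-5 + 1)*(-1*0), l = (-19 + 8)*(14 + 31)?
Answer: -1/122733 ≈ -8.1478e-6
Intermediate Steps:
l = -495 (l = -11*45 = -495)
E(v) = 0 (E(v) = -4*0 = 0)
1/(E(l)*(4/(-43) - 28/101) - 122733) = 1/(0*(4/(-43) - 28/101) - 122733) = 1/(0*(4*(-1/43) - 28*1/101) - 122733) = 1/(0*(-4/43 - 28/101) - 122733) = 1/(0*(-1608/4343) - 122733) = 1/(0 - 122733) = 1/(-122733) = -1/122733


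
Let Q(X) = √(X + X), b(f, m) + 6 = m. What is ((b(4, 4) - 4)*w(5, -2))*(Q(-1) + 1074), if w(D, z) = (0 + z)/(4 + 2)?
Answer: 2148 + 2*I*√2 ≈ 2148.0 + 2.8284*I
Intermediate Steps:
w(D, z) = z/6
b(f, m) = -6 + m
Q(X) = √2*√X (Q(X) = √(2*X) = √2*√X)
((b(4, 4) - 4)*w(5, -2))*(Q(-1) + 1074) = (((-6 + 4) - 4)*((⅙)*(-2)))*(√2*√(-1) + 1074) = ((-2 - 4)*(-⅓))*(√2*I + 1074) = (-6*(-⅓))*(I*√2 + 1074) = 2*(1074 + I*√2) = 2148 + 2*I*√2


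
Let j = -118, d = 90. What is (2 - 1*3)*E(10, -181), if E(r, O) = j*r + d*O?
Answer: 17470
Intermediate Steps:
E(r, O) = -118*r + 90*O
(2 - 1*3)*E(10, -181) = (2 - 1*3)*(-118*10 + 90*(-181)) = (2 - 3)*(-1180 - 16290) = -1*(-17470) = 17470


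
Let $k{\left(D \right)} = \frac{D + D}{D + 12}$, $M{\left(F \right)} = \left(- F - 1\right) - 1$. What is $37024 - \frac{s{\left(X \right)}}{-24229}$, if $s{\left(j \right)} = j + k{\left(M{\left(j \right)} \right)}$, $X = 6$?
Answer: $\frac{897054498}{24229} \approx 37024.0$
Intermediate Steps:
$M{\left(F \right)} = -2 - F$ ($M{\left(F \right)} = \left(-1 - F\right) - 1 = -2 - F$)
$k{\left(D \right)} = \frac{2 D}{12 + D}$
$s{\left(j \right)} = j + \frac{2 \left(-2 - j\right)}{10 - j}$ ($s{\left(j \right)} = j + \frac{2 \left(-2 - j\right)}{12 - \left(2 + j\right)} = j + \frac{2 \left(-2 - j\right)}{10 - j}$)
$37024 - \frac{s{\left(X \right)}}{-24229} = 37024 - \frac{\frac{1}{-10 + 6} \left(4 + 6^{2} - 48\right)}{-24229} = 37024 - \frac{4 + 36 - 48}{-4} \left(- \frac{1}{24229}\right) = 37024 - \left(- \frac{1}{4}\right) \left(-8\right) \left(- \frac{1}{24229}\right) = 37024 - 2 \left(- \frac{1}{24229}\right) = 37024 - - \frac{2}{24229} = 37024 + \frac{2}{24229} = \frac{897054498}{24229}$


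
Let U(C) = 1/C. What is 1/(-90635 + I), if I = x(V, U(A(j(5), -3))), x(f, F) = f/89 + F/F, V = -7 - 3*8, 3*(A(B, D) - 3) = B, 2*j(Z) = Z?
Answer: -89/8066457 ≈ -1.1033e-5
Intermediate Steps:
j(Z) = Z/2
A(B, D) = 3 + B/3
V = -31 (V = -7 - 24 = -31)
U(C) = 1/C
x(f, F) = 1 + f/89 (x(f, F) = f*(1/89) + 1 = f/89 + 1 = 1 + f/89)
I = 58/89 (I = 1 + (1/89)*(-31) = 1 - 31/89 = 58/89 ≈ 0.65169)
1/(-90635 + I) = 1/(-90635 + 58/89) = 1/(-8066457/89) = -89/8066457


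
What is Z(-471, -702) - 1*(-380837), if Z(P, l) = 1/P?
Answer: 179374226/471 ≈ 3.8084e+5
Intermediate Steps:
Z(-471, -702) - 1*(-380837) = 1/(-471) - 1*(-380837) = -1/471 + 380837 = 179374226/471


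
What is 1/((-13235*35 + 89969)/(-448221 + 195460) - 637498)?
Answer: -252761/161134258722 ≈ -1.5686e-6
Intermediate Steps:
1/((-13235*35 + 89969)/(-448221 + 195460) - 637498) = 1/((-463225 + 89969)/(-252761) - 637498) = 1/(-373256*(-1/252761) - 637498) = 1/(373256/252761 - 637498) = 1/(-161134258722/252761) = -252761/161134258722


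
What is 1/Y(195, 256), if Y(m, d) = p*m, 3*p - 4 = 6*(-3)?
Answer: -1/910 ≈ -0.0010989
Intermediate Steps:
p = -14/3 (p = 4/3 + (6*(-3))/3 = 4/3 + (⅓)*(-18) = 4/3 - 6 = -14/3 ≈ -4.6667)
Y(m, d) = -14*m/3
1/Y(195, 256) = 1/(-14/3*195) = 1/(-910) = -1/910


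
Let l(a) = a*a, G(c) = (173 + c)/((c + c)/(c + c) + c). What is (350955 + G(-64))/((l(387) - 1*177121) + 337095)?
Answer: 22110056/19513809 ≈ 1.1330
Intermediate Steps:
G(c) = (173 + c)/(1 + c) (G(c) = (173 + c)/((2*c)/((2*c)) + c) = (173 + c)/((2*c)*(1/(2*c)) + c) = (173 + c)/(1 + c))
l(a) = a²
(350955 + G(-64))/((l(387) - 1*177121) + 337095) = (350955 + (173 - 64)/(1 - 64))/((387² - 1*177121) + 337095) = (350955 + 109/(-63))/((149769 - 177121) + 337095) = (350955 - 1/63*109)/(-27352 + 337095) = (350955 - 109/63)/309743 = (22110056/63)*(1/309743) = 22110056/19513809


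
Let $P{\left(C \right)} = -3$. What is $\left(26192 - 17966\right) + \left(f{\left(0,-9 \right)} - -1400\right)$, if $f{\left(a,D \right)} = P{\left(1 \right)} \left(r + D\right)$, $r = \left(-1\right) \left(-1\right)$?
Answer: $9650$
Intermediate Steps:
$r = 1$
$f{\left(a,D \right)} = -3 - 3 D$ ($f{\left(a,D \right)} = - 3 \left(1 + D\right) = -3 - 3 D$)
$\left(26192 - 17966\right) + \left(f{\left(0,-9 \right)} - -1400\right) = \left(26192 - 17966\right) - -1424 = 8226 + \left(\left(-3 + 27\right) + 1400\right) = 8226 + \left(24 + 1400\right) = 8226 + 1424 = 9650$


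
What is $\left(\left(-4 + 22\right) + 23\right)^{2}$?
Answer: $1681$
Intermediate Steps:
$\left(\left(-4 + 22\right) + 23\right)^{2} = \left(18 + 23\right)^{2} = 41^{2} = 1681$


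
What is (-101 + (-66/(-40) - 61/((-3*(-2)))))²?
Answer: 43178041/3600 ≈ 11994.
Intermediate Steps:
(-101 + (-66/(-40) - 61/((-3*(-2)))))² = (-101 + (-66*(-1/40) - 61/6))² = (-101 + (33/20 - 61*⅙))² = (-101 + (33/20 - 61/6))² = (-101 - 511/60)² = (-6571/60)² = 43178041/3600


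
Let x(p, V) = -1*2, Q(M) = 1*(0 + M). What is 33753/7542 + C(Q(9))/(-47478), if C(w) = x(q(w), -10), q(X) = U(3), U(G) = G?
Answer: 29676667/6631094 ≈ 4.4754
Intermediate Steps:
Q(M) = M (Q(M) = 1*M = M)
q(X) = 3
x(p, V) = -2
C(w) = -2
33753/7542 + C(Q(9))/(-47478) = 33753/7542 - 2/(-47478) = 33753*(1/7542) - 2*(-1/47478) = 11251/2514 + 1/23739 = 29676667/6631094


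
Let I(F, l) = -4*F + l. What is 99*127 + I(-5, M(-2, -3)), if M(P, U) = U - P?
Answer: 12592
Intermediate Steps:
I(F, l) = l - 4*F
99*127 + I(-5, M(-2, -3)) = 99*127 + ((-3 - 1*(-2)) - 4*(-5)) = 12573 + ((-3 + 2) + 20) = 12573 + (-1 + 20) = 12573 + 19 = 12592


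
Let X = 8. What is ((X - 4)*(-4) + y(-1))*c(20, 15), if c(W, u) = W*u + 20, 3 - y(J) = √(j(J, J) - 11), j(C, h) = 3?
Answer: -4160 - 640*I*√2 ≈ -4160.0 - 905.1*I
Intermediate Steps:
y(J) = 3 - 2*I*√2 (y(J) = 3 - √(3 - 11) = 3 - √(-8) = 3 - 2*I*√2)
c(W, u) = 20 + W*u
((X - 4)*(-4) + y(-1))*c(20, 15) = ((8 - 4)*(-4) + (3 - 2*I*√2))*(20 + 20*15) = (4*(-4) + (3 - 2*I*√2))*(20 + 300) = (-16 + (3 - 2*I*√2))*320 = (-13 - 2*I*√2)*320 = -4160 - 640*I*√2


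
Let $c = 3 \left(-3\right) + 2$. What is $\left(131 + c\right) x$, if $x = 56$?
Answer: $6944$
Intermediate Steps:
$c = -7$ ($c = -9 + 2 = -7$)
$\left(131 + c\right) x = \left(131 - 7\right) 56 = 124 \cdot 56 = 6944$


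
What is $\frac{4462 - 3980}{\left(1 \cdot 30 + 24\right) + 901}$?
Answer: $\frac{482}{955} \approx 0.50471$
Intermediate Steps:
$\frac{4462 - 3980}{\left(1 \cdot 30 + 24\right) + 901} = \frac{482}{\left(30 + 24\right) + 901} = \frac{482}{54 + 901} = \frac{482}{955}$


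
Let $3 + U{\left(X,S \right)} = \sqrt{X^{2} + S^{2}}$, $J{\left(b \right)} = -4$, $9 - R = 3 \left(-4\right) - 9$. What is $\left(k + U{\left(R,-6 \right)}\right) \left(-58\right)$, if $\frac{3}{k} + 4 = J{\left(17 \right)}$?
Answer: $\frac{783}{4} - 348 \sqrt{26} \approx -1578.7$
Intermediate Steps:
$R = 30$ ($R = 9 - \left(3 \left(-4\right) - 9\right) = 9 - \left(-12 - 9\right) = 9 - -21 = 9 + 21 = 30$)
$k = - \frac{3}{8}$ ($k = \frac{3}{-4 - 4} = \frac{3}{-8} = 3 \left(- \frac{1}{8}\right) = - \frac{3}{8} \approx -0.375$)
$U{\left(X,S \right)} = -3 + \sqrt{S^{2} + X^{2}}$ ($U{\left(X,S \right)} = -3 + \sqrt{X^{2} + S^{2}} = -3 + \sqrt{S^{2} + X^{2}}$)
$\left(k + U{\left(R,-6 \right)}\right) \left(-58\right) = \left(- \frac{3}{8} - \left(3 - \sqrt{\left(-6\right)^{2} + 30^{2}}\right)\right) \left(-58\right) = \left(- \frac{3}{8} - \left(3 - \sqrt{36 + 900}\right)\right) \left(-58\right) = \left(- \frac{3}{8} - \left(3 - \sqrt{936}\right)\right) \left(-58\right) = \left(- \frac{3}{8} - \left(3 - 6 \sqrt{26}\right)\right) \left(-58\right) = \left(- \frac{27}{8} + 6 \sqrt{26}\right) \left(-58\right) = \frac{783}{4} - 348 \sqrt{26}$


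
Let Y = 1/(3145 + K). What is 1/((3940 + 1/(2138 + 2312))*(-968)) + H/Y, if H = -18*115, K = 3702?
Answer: -120274148947754585/8485972484 ≈ -1.4173e+7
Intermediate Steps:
H = -2070
Y = 1/6847 (Y = 1/(3145 + 3702) = 1/6847 ≈ 0.00014605)
1/((3940 + 1/(2138 + 2312))*(-968)) + H/Y = 1/((3940 + 1/(2138 + 2312))*(-968)) - 2070/1/6847 = -1/968/(3940 + 1/4450) - 2070*6847 = -1/968/(3940 + 1/4450) - 14173290 = -1/968/(17533001/4450) - 14173290 = (4450/17533001)*(-1/968) - 14173290 = -2225/8485972484 - 14173290 = -120274148947754585/8485972484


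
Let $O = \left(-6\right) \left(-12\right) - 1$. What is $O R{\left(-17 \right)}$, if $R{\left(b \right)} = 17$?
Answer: $1207$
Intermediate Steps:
$O = 71$ ($O = 72 - 1 = 71$)
$O R{\left(-17 \right)} = 71 \cdot 17 = 1207$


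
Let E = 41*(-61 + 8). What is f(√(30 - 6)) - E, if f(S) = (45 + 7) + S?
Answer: 2225 + 2*√6 ≈ 2229.9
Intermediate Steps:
f(S) = 52 + S
E = -2173 (E = 41*(-53) = -2173)
f(√(30 - 6)) - E = (52 + √(30 - 6)) - 1*(-2173) = (52 + √24) + 2173 = (52 + 2*√6) + 2173 = 2225 + 2*√6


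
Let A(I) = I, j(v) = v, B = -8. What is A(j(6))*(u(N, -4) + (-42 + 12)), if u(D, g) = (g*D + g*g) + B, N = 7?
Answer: -300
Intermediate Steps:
u(D, g) = -8 + g² + D*g (u(D, g) = (g*D + g*g) - 8 = (D*g + g²) - 8 = (g² + D*g) - 8 = -8 + g² + D*g)
A(j(6))*(u(N, -4) + (-42 + 12)) = 6*((-8 + (-4)² + 7*(-4)) + (-42 + 12)) = 6*((-8 + 16 - 28) - 30) = 6*(-20 - 30) = 6*(-50) = -300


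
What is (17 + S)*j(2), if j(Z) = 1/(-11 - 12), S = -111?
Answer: 94/23 ≈ 4.0870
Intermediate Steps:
j(Z) = -1/23 (j(Z) = 1/(-23) = -1/23)
(17 + S)*j(2) = (17 - 111)*(-1/23) = -94*(-1/23) = 94/23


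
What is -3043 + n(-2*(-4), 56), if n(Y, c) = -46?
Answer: -3089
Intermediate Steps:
-3043 + n(-2*(-4), 56) = -3043 - 46 = -3089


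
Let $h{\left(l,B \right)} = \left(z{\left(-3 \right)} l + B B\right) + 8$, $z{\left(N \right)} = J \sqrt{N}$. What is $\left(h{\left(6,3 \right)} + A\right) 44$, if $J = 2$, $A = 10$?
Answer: $1188 + 528 i \sqrt{3} \approx 1188.0 + 914.52 i$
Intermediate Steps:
$z{\left(N \right)} = 2 \sqrt{N}$
$h{\left(l,B \right)} = 8 + B^{2} + 2 i l \sqrt{3}$ ($h{\left(l,B \right)} = \left(2 \sqrt{-3} l + B B\right) + 8 = \left(2 i \sqrt{3} l + B^{2}\right) + 8 = \left(2 i l \sqrt{3} + B^{2}\right) + 8 = \left(B^{2} + 2 i l \sqrt{3}\right) + 8 = 8 + B^{2} + 2 i l \sqrt{3}$)
$\left(h{\left(6,3 \right)} + A\right) 44 = \left(\left(8 + 3^{2} + 2 i 6 \sqrt{3}\right) + 10\right) 44 = \left(\left(8 + 9 + 12 i \sqrt{3}\right) + 10\right) 44 = \left(\left(17 + 12 i \sqrt{3}\right) + 10\right) 44 = \left(27 + 12 i \sqrt{3}\right) 44 = 1188 + 528 i \sqrt{3}$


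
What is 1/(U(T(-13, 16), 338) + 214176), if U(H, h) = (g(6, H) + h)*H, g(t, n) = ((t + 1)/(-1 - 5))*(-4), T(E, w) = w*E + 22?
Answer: 1/150440 ≈ 6.6472e-6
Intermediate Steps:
T(E, w) = 22 + E*w (T(E, w) = E*w + 22 = 22 + E*w)
g(t, n) = 2/3 + 2*t/3 (g(t, n) = ((1 + t)/(-6))*(-4) = ((1 + t)*(-1/6))*(-4) = (-1/6 - t/6)*(-4) = 2/3 + 2*t/3)
U(H, h) = H*(14/3 + h) (U(H, h) = ((2/3 + (2/3)*6) + h)*H = ((2/3 + 4) + h)*H = (14/3 + h)*H = H*(14/3 + h))
1/(U(T(-13, 16), 338) + 214176) = 1/((22 - 13*16)*(14 + 3*338)/3 + 214176) = 1/((22 - 208)*(14 + 1014)/3 + 214176) = 1/((1/3)*(-186)*1028 + 214176) = 1/(-63736 + 214176) = 1/150440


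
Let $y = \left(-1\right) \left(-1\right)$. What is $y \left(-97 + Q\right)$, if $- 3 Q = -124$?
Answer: $- \frac{167}{3} \approx -55.667$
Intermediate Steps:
$y = 1$
$Q = \frac{124}{3}$ ($Q = \left(- \frac{1}{3}\right) \left(-124\right) = \frac{124}{3} \approx 41.333$)
$y \left(-97 + Q\right) = 1 \left(-97 + \frac{124}{3}\right) = 1 \left(- \frac{167}{3}\right) = - \frac{167}{3}$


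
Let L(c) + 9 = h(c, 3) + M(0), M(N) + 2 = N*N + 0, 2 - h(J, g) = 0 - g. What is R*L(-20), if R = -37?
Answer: 222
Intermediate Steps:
h(J, g) = 2 + g (h(J, g) = 2 - (0 - g) = 2 - (-1)*g = 2 + g)
M(N) = -2 + N² (M(N) = -2 + (N*N + 0) = -2 + (N² + 0) = -2 + N²)
L(c) = -6 (L(c) = -9 + ((2 + 3) + (-2 + 0²)) = -9 + (5 + (-2 + 0)) = -9 + (5 - 2) = -9 + 3 = -6)
R*L(-20) = -37*(-6) = 222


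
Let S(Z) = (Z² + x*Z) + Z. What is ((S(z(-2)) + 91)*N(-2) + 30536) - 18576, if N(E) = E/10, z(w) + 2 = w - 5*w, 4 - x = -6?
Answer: 59607/5 ≈ 11921.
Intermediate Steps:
x = 10 (x = 4 - 1*(-6) = 4 + 6 = 10)
z(w) = -2 - 4*w (z(w) = -2 + (w - 5*w) = -2 - 4*w)
N(E) = E/10 (N(E) = E*(⅒) = E/10)
S(Z) = Z² + 11*Z (S(Z) = (Z² + 10*Z) + Z = Z² + 11*Z)
((S(z(-2)) + 91)*N(-2) + 30536) - 18576 = (((-2 - 4*(-2))*(11 + (-2 - 4*(-2))) + 91)*((⅒)*(-2)) + 30536) - 18576 = (((-2 + 8)*(11 + (-2 + 8)) + 91)*(-⅕) + 30536) - 18576 = ((6*(11 + 6) + 91)*(-⅕) + 30536) - 18576 = ((6*17 + 91)*(-⅕) + 30536) - 18576 = ((102 + 91)*(-⅕) + 30536) - 18576 = (193*(-⅕) + 30536) - 18576 = (-193/5 + 30536) - 18576 = 152487/5 - 18576 = 59607/5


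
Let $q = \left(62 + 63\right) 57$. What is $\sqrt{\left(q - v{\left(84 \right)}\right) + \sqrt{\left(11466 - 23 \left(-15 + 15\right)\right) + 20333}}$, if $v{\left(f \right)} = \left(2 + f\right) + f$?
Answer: $\sqrt{6955 + \sqrt{31799}} \approx 84.459$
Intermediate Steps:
$v{\left(f \right)} = 2 + 2 f$
$q = 7125$ ($q = 125 \cdot 57 = 7125$)
$\sqrt{\left(q - v{\left(84 \right)}\right) + \sqrt{\left(11466 - 23 \left(-15 + 15\right)\right) + 20333}} = \sqrt{\left(7125 - \left(2 + 2 \cdot 84\right)\right) + \sqrt{\left(11466 - 23 \left(-15 + 15\right)\right) + 20333}} = \sqrt{\left(7125 - \left(2 + 168\right)\right) + \sqrt{\left(11466 - 0\right) + 20333}} = \sqrt{\left(7125 - 170\right) + \sqrt{\left(11466 + 0\right) + 20333}} = \sqrt{\left(7125 - 170\right) + \sqrt{11466 + 20333}} = \sqrt{6955 + \sqrt{31799}}$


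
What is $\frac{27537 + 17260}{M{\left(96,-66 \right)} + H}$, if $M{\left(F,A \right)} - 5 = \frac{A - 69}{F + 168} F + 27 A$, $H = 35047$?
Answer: $\frac{492767}{365430} \approx 1.3485$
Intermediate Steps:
$M{\left(F,A \right)} = 5 + 27 A + \frac{F \left(-69 + A\right)}{168 + F}$ ($M{\left(F,A \right)} = 5 + \left(\frac{A - 69}{F + 168} F + 27 A\right) = 5 + \left(\frac{-69 + A}{168 + F} F + 27 A\right) = 5 + \left(\frac{F \left(-69 + A\right)}{168 + F} + 27 A\right) = 5 + \left(27 A + \frac{F \left(-69 + A\right)}{168 + F}\right) = 5 + 27 A + \frac{F \left(-69 + A\right)}{168 + F}$)
$\frac{27537 + 17260}{M{\left(96,-66 \right)} + H} = \frac{27537 + 17260}{\frac{4 \left(210 - 1536 + 1134 \left(-66\right) + 7 \left(-66\right) 96\right)}{168 + 96} + 35047} = \frac{44797}{\frac{4 \left(210 - 1536 - 74844 - 44352\right)}{264} + 35047} = \frac{44797}{4 \cdot \frac{1}{264} \left(-120522\right) + 35047} = \frac{44797}{- \frac{20087}{11} + 35047} = \frac{44797}{\frac{365430}{11}} = 44797 \cdot \frac{11}{365430} = \frac{492767}{365430}$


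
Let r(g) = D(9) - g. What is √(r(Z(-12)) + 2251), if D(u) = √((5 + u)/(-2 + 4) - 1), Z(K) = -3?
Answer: √(2254 + √6) ≈ 47.502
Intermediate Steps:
D(u) = √(3/2 + u/2) (D(u) = √((5 + u)/2 - 1) = √((5 + u)*(½) - 1) = √((5/2 + u/2) - 1) = √(3/2 + u/2))
r(g) = √6 - g (r(g) = √(6 + 2*9)/2 - g = √(6 + 18)/2 - g = √24/2 - g = (2*√6)/2 - g = √6 - g)
√(r(Z(-12)) + 2251) = √((√6 - 1*(-3)) + 2251) = √((√6 + 3) + 2251) = √((3 + √6) + 2251) = √(2254 + √6)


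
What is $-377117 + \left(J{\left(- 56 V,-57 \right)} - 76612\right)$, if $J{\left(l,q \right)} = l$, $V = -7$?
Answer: $-453337$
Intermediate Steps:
$-377117 + \left(J{\left(- 56 V,-57 \right)} - 76612\right) = -377117 - 76220 = -453337$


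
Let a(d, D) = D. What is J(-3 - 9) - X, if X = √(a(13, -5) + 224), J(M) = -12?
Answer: -12 - √219 ≈ -26.799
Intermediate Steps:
X = √219 (X = √(-5 + 224) = √219 ≈ 14.799)
J(-3 - 9) - X = -12 - √219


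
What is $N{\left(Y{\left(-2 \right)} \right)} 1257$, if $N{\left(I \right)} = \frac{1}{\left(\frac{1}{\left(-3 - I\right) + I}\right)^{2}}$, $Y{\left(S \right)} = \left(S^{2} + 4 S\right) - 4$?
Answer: $11313$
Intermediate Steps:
$Y{\left(S \right)} = -4 + S^{2} + 4 S$
$N{\left(I \right)} = 9$ ($N{\left(I \right)} = \frac{1}{\left(\frac{1}{-3}\right)^{2}} = \frac{1}{\left(- \frac{1}{3}\right)^{2}} = \frac{1}{\frac{1}{9}} = 9$)
$N{\left(Y{\left(-2 \right)} \right)} 1257 = 9 \cdot 1257 = 11313$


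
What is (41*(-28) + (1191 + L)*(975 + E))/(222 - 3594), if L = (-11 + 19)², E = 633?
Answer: -504223/843 ≈ -598.13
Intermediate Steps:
L = 64 (L = 8² = 64)
(41*(-28) + (1191 + L)*(975 + E))/(222 - 3594) = (41*(-28) + (1191 + 64)*(975 + 633))/(222 - 3594) = (-1148 + 1255*1608)/(-3372) = (-1148 + 2018040)*(-1/3372) = 2016892*(-1/3372) = -504223/843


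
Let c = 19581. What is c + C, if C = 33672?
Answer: 53253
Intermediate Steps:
c + C = 19581 + 33672 = 53253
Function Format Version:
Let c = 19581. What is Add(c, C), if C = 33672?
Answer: 53253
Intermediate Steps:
Add(c, C) = Add(19581, 33672) = 53253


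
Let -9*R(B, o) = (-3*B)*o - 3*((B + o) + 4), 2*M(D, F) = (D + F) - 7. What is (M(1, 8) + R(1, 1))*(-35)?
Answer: -350/3 ≈ -116.67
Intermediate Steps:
M(D, F) = -7/2 + D/2 + F/2 (M(D, F) = ((D + F) - 7)/2 = (-7 + D + F)/2 = -7/2 + D/2 + F/2)
R(B, o) = 4/3 + B/3 + o/3 + B*o/3 (R(B, o) = -((-3*B)*o - 3*((B + o) + 4))/9 = -(-3*B*o - 3*(4 + B + o))/9 = -(-3*B*o + (-12 - 3*B - 3*o))/9 = -(-12 - 3*B - 3*o - 3*B*o)/9 = 4/3 + B/3 + o/3 + B*o/3)
(M(1, 8) + R(1, 1))*(-35) = ((-7/2 + (1/2)*1 + (1/2)*8) + (4/3 + (1/3)*1 + (1/3)*1 + (1/3)*1*1))*(-35) = ((-7/2 + 1/2 + 4) + (4/3 + 1/3 + 1/3 + 1/3))*(-35) = (1 + 7/3)*(-35) = (10/3)*(-35) = -350/3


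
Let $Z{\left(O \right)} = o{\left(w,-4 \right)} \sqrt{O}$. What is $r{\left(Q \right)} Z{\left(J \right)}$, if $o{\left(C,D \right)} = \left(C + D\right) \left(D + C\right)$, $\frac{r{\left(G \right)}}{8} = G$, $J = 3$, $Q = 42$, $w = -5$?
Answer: $27216 \sqrt{3} \approx 47140.0$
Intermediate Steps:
$r{\left(G \right)} = 8 G$
$o{\left(C,D \right)} = \left(C + D\right)^{2}$ ($o{\left(C,D \right)} = \left(C + D\right) \left(C + D\right) = \left(C + D\right)^{2}$)
$Z{\left(O \right)} = 81 \sqrt{O}$ ($Z{\left(O \right)} = \left(-5 - 4\right)^{2} \sqrt{O} = \left(-9\right)^{2} \sqrt{O} = 81 \sqrt{O}$)
$r{\left(Q \right)} Z{\left(J \right)} = 8 \cdot 42 \cdot 81 \sqrt{3} = 336 \cdot 81 \sqrt{3} = 27216 \sqrt{3}$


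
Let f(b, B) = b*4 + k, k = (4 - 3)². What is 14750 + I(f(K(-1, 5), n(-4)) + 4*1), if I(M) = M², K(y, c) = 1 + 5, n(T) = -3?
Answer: 15591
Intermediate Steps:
k = 1 (k = 1² = 1)
K(y, c) = 6
f(b, B) = 1 + 4*b (f(b, B) = b*4 + 1 = 4*b + 1 = 1 + 4*b)
14750 + I(f(K(-1, 5), n(-4)) + 4*1) = 14750 + ((1 + 4*6) + 4*1)² = 14750 + ((1 + 24) + 4)² = 14750 + (25 + 4)² = 14750 + 29² = 14750 + 841 = 15591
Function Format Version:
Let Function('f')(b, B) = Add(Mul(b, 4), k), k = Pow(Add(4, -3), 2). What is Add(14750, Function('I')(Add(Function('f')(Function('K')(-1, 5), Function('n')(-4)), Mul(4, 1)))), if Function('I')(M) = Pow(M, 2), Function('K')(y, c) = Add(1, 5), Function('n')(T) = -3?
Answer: 15591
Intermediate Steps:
k = 1 (k = Pow(1, 2) = 1)
Function('K')(y, c) = 6
Function('f')(b, B) = Add(1, Mul(4, b)) (Function('f')(b, B) = Add(Mul(b, 4), 1) = Add(Mul(4, b), 1) = Add(1, Mul(4, b)))
Add(14750, Function('I')(Add(Function('f')(Function('K')(-1, 5), Function('n')(-4)), Mul(4, 1)))) = Add(14750, Pow(Add(Add(1, Mul(4, 6)), Mul(4, 1)), 2)) = Add(14750, Pow(Add(Add(1, 24), 4), 2)) = Add(14750, Pow(Add(25, 4), 2)) = Add(14750, Pow(29, 2)) = Add(14750, 841) = 15591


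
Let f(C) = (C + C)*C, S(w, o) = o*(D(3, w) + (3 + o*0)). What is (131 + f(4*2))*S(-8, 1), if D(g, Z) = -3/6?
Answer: 1295/2 ≈ 647.50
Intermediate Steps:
D(g, Z) = -½ (D(g, Z) = -3*⅙ = -½)
S(w, o) = 5*o/2 (S(w, o) = o*(-½ + (3 + o*0)) = o*(-½ + (3 + 0)) = o*(-½ + 3) = o*(5/2) = 5*o/2)
f(C) = 2*C² (f(C) = (2*C)*C = 2*C²)
(131 + f(4*2))*S(-8, 1) = (131 + 2*(4*2)²)*((5/2)*1) = (131 + 2*8²)*(5/2) = (131 + 2*64)*(5/2) = (131 + 128)*(5/2) = 259*(5/2) = 1295/2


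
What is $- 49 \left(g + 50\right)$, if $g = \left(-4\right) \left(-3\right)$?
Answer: $-3038$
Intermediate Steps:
$g = 12$
$- 49 \left(g + 50\right) = - 49 \left(12 + 50\right) = \left(-49\right) 62 = -3038$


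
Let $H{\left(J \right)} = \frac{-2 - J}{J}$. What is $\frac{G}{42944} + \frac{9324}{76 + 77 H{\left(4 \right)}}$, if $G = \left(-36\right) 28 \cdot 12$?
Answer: $- \frac{12527739}{53009} \approx -236.33$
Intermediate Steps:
$H{\left(J \right)} = \frac{-2 - J}{J}$
$G = -12096$ ($G = \left(-1008\right) 12 = -12096$)
$\frac{G}{42944} + \frac{9324}{76 + 77 H{\left(4 \right)}} = - \frac{12096}{42944} + \frac{9324}{76 + 77 \frac{-2 - 4}{4}} = \left(-12096\right) \frac{1}{42944} + \frac{9324}{76 + 77 \frac{-2 - 4}{4}} = - \frac{189}{671} + \frac{9324}{76 + 77 \cdot \frac{1}{4} \left(-6\right)} = - \frac{189}{671} + \frac{9324}{76 + 77 \left(- \frac{3}{2}\right)} = - \frac{189}{671} + \frac{9324}{76 - \frac{231}{2}} = - \frac{189}{671} + \frac{9324}{- \frac{79}{2}} = - \frac{189}{671} + 9324 \left(- \frac{2}{79}\right) = - \frac{189}{671} - \frac{18648}{79} = - \frac{12527739}{53009}$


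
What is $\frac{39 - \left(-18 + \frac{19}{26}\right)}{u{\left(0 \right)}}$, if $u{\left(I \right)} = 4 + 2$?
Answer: $\frac{1463}{156} \approx 9.3782$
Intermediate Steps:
$u{\left(I \right)} = 6$
$\frac{39 - \left(-18 + \frac{19}{26}\right)}{u{\left(0 \right)}} = \frac{39 - \left(-18 + \frac{19}{26}\right)}{6} = \left(39 - - \frac{449}{26}\right) \frac{1}{6} = \left(39 + \left(- \frac{19}{26} + 18\right)\right) \frac{1}{6} = \left(39 + \frac{449}{26}\right) \frac{1}{6} = \frac{1463}{26} \cdot \frac{1}{6} = \frac{1463}{156}$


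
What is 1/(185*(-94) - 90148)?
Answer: -1/107538 ≈ -9.2990e-6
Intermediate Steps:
1/(185*(-94) - 90148) = 1/(-17390 - 90148) = 1/(-107538) = -1/107538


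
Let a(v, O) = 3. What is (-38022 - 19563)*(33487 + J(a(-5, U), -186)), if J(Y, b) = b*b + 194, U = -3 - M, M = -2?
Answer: -3931731045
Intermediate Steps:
U = -1 (U = -3 - 1*(-2) = -3 + 2 = -1)
J(Y, b) = 194 + b**2 (J(Y, b) = b**2 + 194 = 194 + b**2)
(-38022 - 19563)*(33487 + J(a(-5, U), -186)) = (-38022 - 19563)*(33487 + (194 + (-186)**2)) = -57585*(33487 + (194 + 34596)) = -57585*(33487 + 34790) = -57585*68277 = -3931731045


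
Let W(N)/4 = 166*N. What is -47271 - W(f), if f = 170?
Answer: -160151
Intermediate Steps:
W(N) = 664*N (W(N) = 4*(166*N) = 664*N)
-47271 - W(f) = -47271 - 664*170 = -47271 - 1*112880 = -47271 - 112880 = -160151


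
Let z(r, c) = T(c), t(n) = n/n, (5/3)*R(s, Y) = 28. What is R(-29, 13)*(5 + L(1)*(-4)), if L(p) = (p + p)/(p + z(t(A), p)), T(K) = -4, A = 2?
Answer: 644/5 ≈ 128.80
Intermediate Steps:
R(s, Y) = 84/5 (R(s, Y) = (⅗)*28 = 84/5)
t(n) = 1
z(r, c) = -4
L(p) = 2*p/(-4 + p) (L(p) = (p + p)/(p - 4) = (2*p)/(-4 + p) = 2*p/(-4 + p))
R(-29, 13)*(5 + L(1)*(-4)) = 84*(5 + (2*1/(-4 + 1))*(-4))/5 = 84*(5 + (2*1/(-3))*(-4))/5 = 84*(5 + (2*1*(-⅓))*(-4))/5 = 84*(5 - ⅔*(-4))/5 = 84*(5 + 8/3)/5 = (84/5)*(23/3) = 644/5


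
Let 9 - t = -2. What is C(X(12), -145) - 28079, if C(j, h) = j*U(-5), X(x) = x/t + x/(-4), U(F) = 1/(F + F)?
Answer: -3088669/110 ≈ -28079.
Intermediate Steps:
t = 11 (t = 9 - 1*(-2) = 9 + 2 = 11)
U(F) = 1/(2*F)
X(x) = -7*x/44 (X(x) = x/11 + x/(-4) = x*(1/11) + x*(-¼) = x/11 - x/4 = -7*x/44)
C(j, h) = -j/10 (C(j, h) = j*((½)/(-5)) = j*((½)*(-⅕)) = j*(-⅒) = -j/10)
C(X(12), -145) - 28079 = -(-7)*12/440 - 28079 = -⅒*(-21/11) - 28079 = 21/110 - 28079 = -3088669/110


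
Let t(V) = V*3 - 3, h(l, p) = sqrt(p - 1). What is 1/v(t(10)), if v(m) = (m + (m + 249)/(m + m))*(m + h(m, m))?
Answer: 243/203167 - 9*sqrt(26)/203167 ≈ 0.00097018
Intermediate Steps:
h(l, p) = sqrt(-1 + p)
t(V) = -3 + 3*V (t(V) = 3*V - 3 = -3 + 3*V)
v(m) = (m + sqrt(-1 + m))*(m + (249 + m)/(2*m)) (v(m) = (m + (m + 249)/(m + m))*(m + sqrt(-1 + m)) = (m + (249 + m)/((2*m)))*(m + sqrt(-1 + m)) = (m + (249 + m)*(1/(2*m)))*(m + sqrt(-1 + m)) = (m + (249 + m)/(2*m))*(m + sqrt(-1 + m)) = (m + sqrt(-1 + m))*(m + (249 + m)/(2*m)))
1/v(t(10)) = 1/((249*sqrt(-1 + (-3 + 3*10)) + (-3 + 3*10)*(249 + (-3 + 3*10) + sqrt(-1 + (-3 + 3*10)) + 2*(-3 + 3*10)**2 + 2*(-3 + 3*10)*sqrt(-1 + (-3 + 3*10))))/(2*(-3 + 3*10))) = 1/((249*sqrt(-1 + (-3 + 30)) + (-3 + 30)*(249 + (-3 + 30) + sqrt(-1 + (-3 + 30)) + 2*(-3 + 30)**2 + 2*(-3 + 30)*sqrt(-1 + (-3 + 30))))/(2*(-3 + 30))) = 1/((1/2)*(249*sqrt(-1 + 27) + 27*(249 + 27 + sqrt(-1 + 27) + 2*27**2 + 2*27*sqrt(-1 + 27)))/27) = 1/((1/2)*(1/27)*(249*sqrt(26) + 27*(249 + 27 + sqrt(26) + 2*729 + 2*27*sqrt(26)))) = 1/((1/2)*(1/27)*(249*sqrt(26) + 27*(249 + 27 + sqrt(26) + 1458 + 54*sqrt(26)))) = 1/((1/2)*(1/27)*(249*sqrt(26) + 27*(1734 + 55*sqrt(26)))) = 1/((1/2)*(1/27)*(249*sqrt(26) + (46818 + 1485*sqrt(26)))) = 1/((1/2)*(1/27)*(46818 + 1734*sqrt(26))) = 1/(867 + 289*sqrt(26)/9)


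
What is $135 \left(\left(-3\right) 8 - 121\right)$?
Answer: $-19575$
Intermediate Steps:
$135 \left(\left(-3\right) 8 - 121\right) = 135 \left(-24 - 121\right) = 135 \left(-145\right) = -19575$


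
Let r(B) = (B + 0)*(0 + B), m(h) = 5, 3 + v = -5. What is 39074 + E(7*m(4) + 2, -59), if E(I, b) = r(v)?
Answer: 39138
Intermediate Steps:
v = -8 (v = -3 - 5 = -8)
r(B) = B² (r(B) = B*B = B²)
E(I, b) = 64 (E(I, b) = (-8)² = 64)
39074 + E(7*m(4) + 2, -59) = 39074 + 64 = 39138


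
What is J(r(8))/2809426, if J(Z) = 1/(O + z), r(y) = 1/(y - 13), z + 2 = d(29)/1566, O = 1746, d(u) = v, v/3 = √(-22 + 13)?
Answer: 26400672/129353760680375081 - 87*I/129353760680375081 ≈ 2.041e-10 - 6.7257e-16*I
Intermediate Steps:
v = 9*I (v = 3*√(-22 + 13) = 3*√(-9) = 3*(3*I) = 9*I ≈ 9.0*I)
d(u) = 9*I
z = -2 + I/174 (z = -2 + (9*I)/1566 = -2 + (9*I)*(1/1566) = -2 + I/174 ≈ -2.0 + 0.0057471*I)
r(y) = 1/(-13 + y)
J(Z) = 30276*(1744 - I/174)/92085543937 (J(Z) = 1/(1746 + (-2 + I/174)) = 1/(1744 + I/174) = 30276*(1744 - I/174)/92085543937)
J(r(8))/2809426 = (52801344/92085543937 - 174*I/92085543937)/2809426 = (52801344/92085543937 - 174*I/92085543937)*(1/2809426) = 26400672/129353760680375081 - 87*I/129353760680375081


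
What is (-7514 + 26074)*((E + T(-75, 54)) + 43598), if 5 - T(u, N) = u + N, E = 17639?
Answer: 1137041280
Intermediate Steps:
T(u, N) = 5 - N - u (T(u, N) = 5 - (u + N) = 5 - (N + u) = 5 + (-N - u) = 5 - N - u)
(-7514 + 26074)*((E + T(-75, 54)) + 43598) = (-7514 + 26074)*((17639 + (5 - 1*54 - 1*(-75))) + 43598) = 18560*((17639 + (5 - 54 + 75)) + 43598) = 18560*((17639 + 26) + 43598) = 18560*(17665 + 43598) = 18560*61263 = 1137041280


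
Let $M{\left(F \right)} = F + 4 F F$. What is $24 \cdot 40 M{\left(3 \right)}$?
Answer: $37440$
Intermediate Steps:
$M{\left(F \right)} = F + 4 F^{2}$
$24 \cdot 40 M{\left(3 \right)} = 24 \cdot 40 \cdot 3 \left(1 + 4 \cdot 3\right) = 960 \cdot 3 \left(1 + 12\right) = 960 \cdot 3 \cdot 13 = 960 \cdot 39 = 37440$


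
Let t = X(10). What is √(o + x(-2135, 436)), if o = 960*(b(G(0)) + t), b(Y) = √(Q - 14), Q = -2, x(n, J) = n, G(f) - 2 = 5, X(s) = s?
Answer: √(7465 + 3840*I) ≈ 89.05 + 21.561*I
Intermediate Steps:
G(f) = 7 (G(f) = 2 + 5 = 7)
t = 10
b(Y) = 4*I (b(Y) = √(-2 - 14) = √(-16) = 4*I)
o = 9600 + 3840*I (o = 960*(4*I + 10) = 960*(10 + 4*I) = 9600 + 3840*I ≈ 9600.0 + 3840.0*I)
√(o + x(-2135, 436)) = √((9600 + 3840*I) - 2135) = √(7465 + 3840*I)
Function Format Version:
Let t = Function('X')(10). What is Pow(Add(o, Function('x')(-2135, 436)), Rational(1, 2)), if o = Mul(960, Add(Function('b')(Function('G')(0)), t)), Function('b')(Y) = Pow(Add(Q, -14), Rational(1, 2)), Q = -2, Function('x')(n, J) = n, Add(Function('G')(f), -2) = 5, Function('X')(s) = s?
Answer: Pow(Add(7465, Mul(3840, I)), Rational(1, 2)) ≈ Add(89.050, Mul(21.561, I))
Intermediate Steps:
Function('G')(f) = 7 (Function('G')(f) = Add(2, 5) = 7)
t = 10
Function('b')(Y) = Mul(4, I) (Function('b')(Y) = Pow(Add(-2, -14), Rational(1, 2)) = Pow(-16, Rational(1, 2)) = Mul(4, I))
o = Add(9600, Mul(3840, I)) (o = Mul(960, Add(Mul(4, I), 10)) = Mul(960, Add(10, Mul(4, I))) = Add(9600, Mul(3840, I)) ≈ Add(9600.0, Mul(3840.0, I)))
Pow(Add(o, Function('x')(-2135, 436)), Rational(1, 2)) = Pow(Add(Add(9600, Mul(3840, I)), -2135), Rational(1, 2)) = Pow(Add(7465, Mul(3840, I)), Rational(1, 2))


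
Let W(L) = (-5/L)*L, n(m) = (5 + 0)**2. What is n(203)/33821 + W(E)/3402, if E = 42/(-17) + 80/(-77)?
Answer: -84055/115059042 ≈ -0.00073054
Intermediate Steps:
n(m) = 25 (n(m) = 5**2 = 25)
E = -4594/1309 (E = 42*(-1/17) + 80*(-1/77) = -42/17 - 80/77 = -4594/1309 ≈ -3.5095)
W(L) = -5
n(203)/33821 + W(E)/3402 = 25/33821 - 5/3402 = -84055/115059042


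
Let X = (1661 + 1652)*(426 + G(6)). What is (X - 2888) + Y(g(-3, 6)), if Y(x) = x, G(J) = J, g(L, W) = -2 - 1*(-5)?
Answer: 1428331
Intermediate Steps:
g(L, W) = 3 (g(L, W) = -2 + 5 = 3)
X = 1431216 (X = (1661 + 1652)*(426 + 6) = 3313*432 = 1431216)
(X - 2888) + Y(g(-3, 6)) = (1431216 - 2888) + 3 = 1428328 + 3 = 1428331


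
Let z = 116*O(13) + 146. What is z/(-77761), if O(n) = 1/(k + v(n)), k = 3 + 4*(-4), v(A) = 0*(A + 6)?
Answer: -1782/1010893 ≈ -0.0017628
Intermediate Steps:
v(A) = 0 (v(A) = 0*(6 + A) = 0)
k = -13 (k = 3 - 16 = -13)
O(n) = -1/13 (O(n) = 1/(-13 + 0) = 1/(-13) = -1/13)
z = 1782/13 (z = 116*(-1/13) + 146 = -116/13 + 146 = 1782/13 ≈ 137.08)
z/(-77761) = (1782/13)/(-77761) = (1782/13)*(-1/77761) = -1782/1010893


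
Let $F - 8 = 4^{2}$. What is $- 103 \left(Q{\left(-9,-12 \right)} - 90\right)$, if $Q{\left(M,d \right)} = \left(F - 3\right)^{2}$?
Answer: $-36153$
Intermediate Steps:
$F = 24$ ($F = 8 + 4^{2} = 8 + 16 = 24$)
$Q{\left(M,d \right)} = 441$ ($Q{\left(M,d \right)} = \left(24 - 3\right)^{2} = 21^{2} = 441$)
$- 103 \left(Q{\left(-9,-12 \right)} - 90\right) = - 103 \left(441 - 90\right) = \left(-103\right) 351 = -36153$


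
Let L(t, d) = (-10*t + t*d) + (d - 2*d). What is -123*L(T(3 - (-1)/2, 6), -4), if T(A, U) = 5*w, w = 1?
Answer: 8118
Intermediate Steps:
T(A, U) = 5 (T(A, U) = 5*1 = 5)
L(t, d) = -d - 10*t + d*t (L(t, d) = (-10*t + d*t) - d = -d - 10*t + d*t)
-123*L(T(3 - (-1)/2, 6), -4) = -123*(-1*(-4) - 10*5 - 4*5) = -123*(4 - 50 - 20) = -123*(-66) = 8118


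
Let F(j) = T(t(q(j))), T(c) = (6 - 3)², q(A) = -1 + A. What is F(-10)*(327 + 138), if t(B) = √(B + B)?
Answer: 4185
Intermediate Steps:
t(B) = √2*√B (t(B) = √(2*B) = √2*√B)
T(c) = 9 (T(c) = 3² = 9)
F(j) = 9
F(-10)*(327 + 138) = 9*(327 + 138) = 9*465 = 4185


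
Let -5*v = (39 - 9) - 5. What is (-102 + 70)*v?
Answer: 160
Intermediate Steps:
v = -5 (v = -((39 - 9) - 5)/5 = -(30 - 5)/5 = -⅕*25 = -5)
(-102 + 70)*v = (-102 + 70)*(-5) = -32*(-5) = 160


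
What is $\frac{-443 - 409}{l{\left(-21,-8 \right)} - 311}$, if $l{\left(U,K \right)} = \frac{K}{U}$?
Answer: $\frac{17892}{6523} \approx 2.7429$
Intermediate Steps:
$\frac{-443 - 409}{l{\left(-21,-8 \right)} - 311} = \frac{-443 - 409}{- \frac{8}{-21} - 311} = - \frac{852}{\left(-8\right) \left(- \frac{1}{21}\right) - 311} = - \frac{852}{\frac{8}{21} - 311} = - \frac{852}{- \frac{6523}{21}} = \left(-852\right) \left(- \frac{21}{6523}\right) = \frac{17892}{6523}$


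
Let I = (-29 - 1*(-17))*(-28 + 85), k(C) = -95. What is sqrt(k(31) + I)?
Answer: I*sqrt(779) ≈ 27.911*I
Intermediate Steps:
I = -684 (I = (-29 + 17)*57 = -12*57 = -684)
sqrt(k(31) + I) = sqrt(-95 - 684) = sqrt(-779) = I*sqrt(779)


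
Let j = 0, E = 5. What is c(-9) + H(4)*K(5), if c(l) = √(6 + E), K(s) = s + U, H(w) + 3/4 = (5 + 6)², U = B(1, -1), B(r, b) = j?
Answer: 2405/4 + √11 ≈ 604.57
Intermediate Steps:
B(r, b) = 0
U = 0
H(w) = 481/4 (H(w) = -¾ + (5 + 6)² = -¾ + 11² = -¾ + 121 = 481/4)
K(s) = s (K(s) = s + 0 = s)
c(l) = √11 (c(l) = √(6 + 5) = √11)
c(-9) + H(4)*K(5) = √11 + (481/4)*5 = √11 + 2405/4 = 2405/4 + √11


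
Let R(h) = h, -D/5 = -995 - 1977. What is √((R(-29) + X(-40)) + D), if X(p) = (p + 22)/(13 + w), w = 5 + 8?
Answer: √2506322/13 ≈ 121.78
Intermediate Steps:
D = 14860 (D = -5*(-995 - 1977) = -5*(-2972) = 14860)
w = 13
X(p) = 11/13 + p/26 (X(p) = (p + 22)/(13 + 13) = (22 + p)/26 = (22 + p)*(1/26) = 11/13 + p/26)
√((R(-29) + X(-40)) + D) = √((-29 + (11/13 + (1/26)*(-40))) + 14860) = √((-29 + (11/13 - 20/13)) + 14860) = √((-29 - 9/13) + 14860) = √(-386/13 + 14860) = √(192794/13) = √2506322/13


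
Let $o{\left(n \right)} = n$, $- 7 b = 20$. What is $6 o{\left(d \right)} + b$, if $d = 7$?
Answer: $\frac{274}{7} \approx 39.143$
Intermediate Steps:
$b = - \frac{20}{7}$ ($b = \left(- \frac{1}{7}\right) 20 = - \frac{20}{7} \approx -2.8571$)
$6 o{\left(d \right)} + b = 6 \cdot 7 - \frac{20}{7} = 42 - \frac{20}{7} = \frac{274}{7}$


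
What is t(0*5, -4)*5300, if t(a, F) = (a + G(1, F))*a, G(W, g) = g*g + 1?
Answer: 0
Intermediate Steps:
G(W, g) = 1 + g² (G(W, g) = g² + 1 = 1 + g²)
t(a, F) = a*(1 + a + F²) (t(a, F) = (a + (1 + F²))*a = (1 + a + F²)*a = a*(1 + a + F²))
t(0*5, -4)*5300 = ((0*5)*(1 + 0*5 + (-4)²))*5300 = (0*(1 + 0 + 16))*5300 = (0*17)*5300 = 0*5300 = 0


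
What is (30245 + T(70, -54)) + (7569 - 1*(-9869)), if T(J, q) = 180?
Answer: 47863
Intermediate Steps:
(30245 + T(70, -54)) + (7569 - 1*(-9869)) = (30245 + 180) + (7569 - 1*(-9869)) = 30425 + (7569 + 9869) = 30425 + 17438 = 47863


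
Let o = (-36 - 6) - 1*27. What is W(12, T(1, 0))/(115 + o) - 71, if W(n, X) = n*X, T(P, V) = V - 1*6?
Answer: -1669/23 ≈ -72.565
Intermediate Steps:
o = -69 (o = -42 - 27 = -69)
T(P, V) = -6 + V (T(P, V) = V - 6 = -6 + V)
W(n, X) = X*n
W(12, T(1, 0))/(115 + o) - 71 = ((-6 + 0)*12)/(115 - 69) - 71 = (-6*12)/46 - 71 = (1/46)*(-72) - 71 = -36/23 - 71 = -1669/23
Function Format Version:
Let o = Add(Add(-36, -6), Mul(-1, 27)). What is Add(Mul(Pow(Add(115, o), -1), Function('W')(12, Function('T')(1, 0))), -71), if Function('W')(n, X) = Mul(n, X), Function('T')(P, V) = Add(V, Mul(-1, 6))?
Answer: Rational(-1669, 23) ≈ -72.565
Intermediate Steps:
o = -69 (o = Add(-42, -27) = -69)
Function('T')(P, V) = Add(-6, V) (Function('T')(P, V) = Add(V, -6) = Add(-6, V))
Function('W')(n, X) = Mul(X, n)
Add(Mul(Pow(Add(115, o), -1), Function('W')(12, Function('T')(1, 0))), -71) = Add(Mul(Pow(Add(115, -69), -1), Mul(Add(-6, 0), 12)), -71) = Add(Mul(Pow(46, -1), Mul(-6, 12)), -71) = Add(Mul(Rational(1, 46), -72), -71) = Add(Rational(-36, 23), -71) = Rational(-1669, 23)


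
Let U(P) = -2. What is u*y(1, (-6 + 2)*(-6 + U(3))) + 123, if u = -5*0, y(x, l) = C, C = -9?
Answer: 123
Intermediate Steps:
y(x, l) = -9
u = 0
u*y(1, (-6 + 2)*(-6 + U(3))) + 123 = 0*(-9) + 123 = 0 + 123 = 123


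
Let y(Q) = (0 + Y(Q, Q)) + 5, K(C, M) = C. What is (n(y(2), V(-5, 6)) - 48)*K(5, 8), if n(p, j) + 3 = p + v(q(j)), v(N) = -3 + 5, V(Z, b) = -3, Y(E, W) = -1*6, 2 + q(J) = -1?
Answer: -250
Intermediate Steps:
q(J) = -3 (q(J) = -2 - 1 = -3)
Y(E, W) = -6
v(N) = 2
y(Q) = -1 (y(Q) = (0 - 6) + 5 = -6 + 5 = -1)
n(p, j) = -1 + p (n(p, j) = -3 + (p + 2) = -3 + (2 + p) = -1 + p)
(n(y(2), V(-5, 6)) - 48)*K(5, 8) = ((-1 - 1) - 48)*5 = (-2 - 48)*5 = -50*5 = -250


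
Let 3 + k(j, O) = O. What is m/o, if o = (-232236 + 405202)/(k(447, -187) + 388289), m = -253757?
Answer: -98482837943/172966 ≈ -5.6938e+5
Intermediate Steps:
k(j, O) = -3 + O
o = 172966/388099 (o = (-232236 + 405202)/((-3 - 187) + 388289) = 172966/(-190 + 388289) = 172966/388099 ≈ 0.44567)
m/o = -253757/172966/388099 = -253757*388099/172966 = -98482837943/172966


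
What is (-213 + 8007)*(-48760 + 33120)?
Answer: -121898160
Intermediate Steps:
(-213 + 8007)*(-48760 + 33120) = 7794*(-15640) = -121898160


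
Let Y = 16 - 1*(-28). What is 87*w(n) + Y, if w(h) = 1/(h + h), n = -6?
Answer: 147/4 ≈ 36.750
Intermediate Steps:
w(h) = 1/(2*h)
Y = 44 (Y = 16 + 28 = 44)
87*w(n) + Y = 87*((½)/(-6)) + 44 = 87*((½)*(-⅙)) + 44 = 87*(-1/12) + 44 = -29/4 + 44 = 147/4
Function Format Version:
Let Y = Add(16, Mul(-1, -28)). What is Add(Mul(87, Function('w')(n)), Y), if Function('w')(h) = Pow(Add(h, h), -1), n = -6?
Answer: Rational(147, 4) ≈ 36.750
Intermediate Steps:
Function('w')(h) = Mul(Rational(1, 2), Pow(h, -1)) (Function('w')(h) = Pow(Mul(2, h), -1) = Mul(Rational(1, 2), Pow(h, -1)))
Y = 44 (Y = Add(16, 28) = 44)
Add(Mul(87, Function('w')(n)), Y) = Add(Mul(87, Mul(Rational(1, 2), Pow(-6, -1))), 44) = Add(Mul(87, Mul(Rational(1, 2), Rational(-1, 6))), 44) = Add(Mul(87, Rational(-1, 12)), 44) = Add(Rational(-29, 4), 44) = Rational(147, 4)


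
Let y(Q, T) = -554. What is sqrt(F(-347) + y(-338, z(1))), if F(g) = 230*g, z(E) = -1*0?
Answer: 2*I*sqrt(20091) ≈ 283.49*I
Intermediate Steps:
z(E) = 0
sqrt(F(-347) + y(-338, z(1))) = sqrt(230*(-347) - 554) = sqrt(-79810 - 554) = sqrt(-80364) = 2*I*sqrt(20091)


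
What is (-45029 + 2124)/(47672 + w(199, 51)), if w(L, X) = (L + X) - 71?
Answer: -42905/47851 ≈ -0.89664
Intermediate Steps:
w(L, X) = -71 + L + X
(-45029 + 2124)/(47672 + w(199, 51)) = (-45029 + 2124)/(47672 + (-71 + 199 + 51)) = -42905/(47672 + 179) = -42905/47851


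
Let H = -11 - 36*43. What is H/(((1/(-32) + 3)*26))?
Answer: -24944/1235 ≈ -20.198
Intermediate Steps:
H = -1559 (H = -11 - 1548 = -1559)
H/(((1/(-32) + 3)*26)) = -1559*1/(26*(1/(-32) + 3)) = -1559*1/(26*(-1/32 + 3)) = -1559/((95/32)*26) = -1559/1235/16 = -1559*16/1235 = -24944/1235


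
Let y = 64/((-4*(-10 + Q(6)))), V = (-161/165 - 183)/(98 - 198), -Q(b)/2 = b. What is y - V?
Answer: -4589/4125 ≈ -1.1125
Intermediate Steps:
Q(b) = -2*b
V = 7589/4125 (V = (-161*1/165 - 183)/(-100) = (-161/165 - 183)*(-1/100) = -30356/165*(-1/100) = 7589/4125 ≈ 1.8398)
y = 8/11 (y = 64/((-4*(-10 - 2*6))) = 64/((-4*(-10 - 12))) = 64/((-4*(-22))) = 64/88 = 64*(1/88) = 8/11 ≈ 0.72727)
y - V = 8/11 - 1*7589/4125 = 8/11 - 7589/4125 = -4589/4125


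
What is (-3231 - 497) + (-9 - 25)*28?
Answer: -4680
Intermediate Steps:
(-3231 - 497) + (-9 - 25)*28 = -3728 - 34*28 = -3728 - 952 = -4680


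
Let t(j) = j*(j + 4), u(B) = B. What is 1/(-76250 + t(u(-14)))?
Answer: -1/76110 ≈ -1.3139e-5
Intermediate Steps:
t(j) = j*(4 + j)
1/(-76250 + t(u(-14))) = 1/(-76250 - 14*(4 - 14)) = 1/(-76250 - 14*(-10)) = 1/(-76250 + 140) = 1/(-76110) = -1/76110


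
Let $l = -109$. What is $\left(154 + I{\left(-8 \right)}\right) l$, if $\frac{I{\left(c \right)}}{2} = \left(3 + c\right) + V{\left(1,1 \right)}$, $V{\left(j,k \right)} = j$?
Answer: $-15914$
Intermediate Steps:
$I{\left(c \right)} = 8 + 2 c$ ($I{\left(c \right)} = 2 \left(\left(3 + c\right) + 1\right) = 2 \left(4 + c\right) = 8 + 2 c$)
$\left(154 + I{\left(-8 \right)}\right) l = \left(154 + \left(8 + 2 \left(-8\right)\right)\right) \left(-109\right) = \left(154 + \left(8 - 16\right)\right) \left(-109\right) = \left(154 - 8\right) \left(-109\right) = 146 \left(-109\right) = -15914$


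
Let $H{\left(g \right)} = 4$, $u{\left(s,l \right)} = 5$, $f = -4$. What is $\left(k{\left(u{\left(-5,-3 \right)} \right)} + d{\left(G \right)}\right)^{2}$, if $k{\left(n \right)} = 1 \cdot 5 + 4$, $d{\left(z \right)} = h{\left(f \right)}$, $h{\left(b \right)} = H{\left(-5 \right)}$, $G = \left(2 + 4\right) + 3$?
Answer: $169$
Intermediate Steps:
$G = 9$ ($G = 6 + 3 = 9$)
$h{\left(b \right)} = 4$
$d{\left(z \right)} = 4$
$k{\left(n \right)} = 9$ ($k{\left(n \right)} = 5 + 4 = 9$)
$\left(k{\left(u{\left(-5,-3 \right)} \right)} + d{\left(G \right)}\right)^{2} = \left(9 + 4\right)^{2} = 13^{2} = 169$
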